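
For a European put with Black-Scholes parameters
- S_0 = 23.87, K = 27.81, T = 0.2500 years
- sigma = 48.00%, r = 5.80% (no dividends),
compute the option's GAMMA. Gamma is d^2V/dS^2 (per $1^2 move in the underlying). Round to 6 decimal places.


Answer: Gamma = 0.062758

Derivation:
d1 = -0.4561384496; d2 = -0.6961384496
phi(d1) = 0.3595256786; exp(-qT) = 1.0000000000; exp(-rT) = 0.9856046187
Gamma = exp(-qT) * phi(d1) / (S * sigma * sqrt(T)) = 1.0000000000 * 0.3595256786 / (23.8700 * 0.4800 * 0.5000000000) = 0.062758


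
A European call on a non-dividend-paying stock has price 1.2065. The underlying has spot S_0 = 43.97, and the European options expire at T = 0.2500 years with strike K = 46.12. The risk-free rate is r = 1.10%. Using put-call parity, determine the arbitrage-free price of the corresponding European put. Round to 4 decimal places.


Put-call parity: C - P = S_0 * exp(-qT) - K * exp(-rT).
S_0 * exp(-qT) = 43.9700 * 1.00000000 = 43.97000000
K * exp(-rT) = 46.1200 * 0.99725378 = 45.99334423
P = C - S*exp(-qT) + K*exp(-rT)
P = 1.2065 - 43.97000000 + 45.99334423 = 3.2298

Answer: Put price = 3.2298


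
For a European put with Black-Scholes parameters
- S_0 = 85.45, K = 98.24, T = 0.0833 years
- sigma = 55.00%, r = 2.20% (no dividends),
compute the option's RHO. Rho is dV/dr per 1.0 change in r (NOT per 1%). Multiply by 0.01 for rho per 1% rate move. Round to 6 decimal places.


Answer: Rho = -6.763898

Derivation:
d1 = -0.7877703872; d2 = -0.9465099538
phi(d1) = 0.2925178394; exp(-qT) = 1.0000000000; exp(-rT) = 0.9981690782
N(-d2) = 0.8280557261
Rho = -K*T*exp(-rT)*N(-d2) = -98.2400 * 0.0833 * 0.9981690782 * 0.8280557261 = -6.763898


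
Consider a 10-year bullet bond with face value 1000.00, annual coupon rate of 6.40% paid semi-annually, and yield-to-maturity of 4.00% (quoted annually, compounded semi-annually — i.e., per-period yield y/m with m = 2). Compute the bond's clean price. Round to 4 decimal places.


Answer: Price = 1196.2172

Derivation:
Coupon per period c = face * coupon_rate / m = 32.000000
Periods per year m = 2; per-period yield y/m = 0.020000
Number of cashflows N = 20
Cashflows (t years, CF_t, discount factor 1/(1+y/m)^(m*t), PV):
  t = 0.5000: CF_t = 32.000000, DF = 0.980392, PV = 31.372549
  t = 1.0000: CF_t = 32.000000, DF = 0.961169, PV = 30.757401
  t = 1.5000: CF_t = 32.000000, DF = 0.942322, PV = 30.154315
  t = 2.0000: CF_t = 32.000000, DF = 0.923845, PV = 29.563054
  t = 2.5000: CF_t = 32.000000, DF = 0.905731, PV = 28.983386
  t = 3.0000: CF_t = 32.000000, DF = 0.887971, PV = 28.415084
  t = 3.5000: CF_t = 32.000000, DF = 0.870560, PV = 27.857926
  t = 4.0000: CF_t = 32.000000, DF = 0.853490, PV = 27.311692
  t = 4.5000: CF_t = 32.000000, DF = 0.836755, PV = 26.776169
  t = 5.0000: CF_t = 32.000000, DF = 0.820348, PV = 26.251146
  t = 5.5000: CF_t = 32.000000, DF = 0.804263, PV = 25.736417
  t = 6.0000: CF_t = 32.000000, DF = 0.788493, PV = 25.231782
  t = 6.5000: CF_t = 32.000000, DF = 0.773033, PV = 24.737041
  t = 7.0000: CF_t = 32.000000, DF = 0.757875, PV = 24.252001
  t = 7.5000: CF_t = 32.000000, DF = 0.743015, PV = 23.776471
  t = 8.0000: CF_t = 32.000000, DF = 0.728446, PV = 23.310266
  t = 8.5000: CF_t = 32.000000, DF = 0.714163, PV = 22.853202
  t = 9.0000: CF_t = 32.000000, DF = 0.700159, PV = 22.405100
  t = 9.5000: CF_t = 32.000000, DF = 0.686431, PV = 21.965784
  t = 10.0000: CF_t = 1032.000000, DF = 0.672971, PV = 694.506416
Price P = sum_t PV_t = 1196.217200


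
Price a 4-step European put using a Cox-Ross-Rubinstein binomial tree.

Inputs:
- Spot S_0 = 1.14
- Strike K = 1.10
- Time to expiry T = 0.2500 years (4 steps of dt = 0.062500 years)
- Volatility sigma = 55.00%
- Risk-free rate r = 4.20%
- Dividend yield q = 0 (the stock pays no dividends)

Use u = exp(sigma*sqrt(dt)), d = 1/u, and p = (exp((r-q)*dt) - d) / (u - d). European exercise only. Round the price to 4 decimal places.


dt = T/N = 0.062500
u = exp(sigma*sqrt(dt)) = 1.147402; d = 1/u = 0.871534
p = (exp((r-q)*dt) - d) / (u - d) = 0.475207
Discount per step: exp(-r*dt) = 0.997378
Stock lattice S(k, i) with i counting down-moves:
  k=0: S(0,0) = 1.1400
  k=1: S(1,0) = 1.3080; S(1,1) = 0.9935
  k=2: S(2,0) = 1.5008; S(2,1) = 1.1400; S(2,2) = 0.8659
  k=3: S(3,0) = 1.7221; S(3,1) = 1.3080; S(3,2) = 0.9935; S(3,3) = 0.7547
  k=4: S(4,0) = 1.9759; S(4,1) = 1.5008; S(4,2) = 1.1400; S(4,3) = 0.8659; S(4,4) = 0.6577
Terminal payoffs V(N, i) = max(K - S_T, 0):
  V(4,0) = 0.000000; V(4,1) = 0.000000; V(4,2) = 0.000000; V(4,3) = 0.234088; V(4,4) = 0.442277
Backward induction: V(k, i) = exp(-r*dt) * [p * V(k+1, i) + (1-p) * V(k+1, i+1)].
  V(3,0) = exp(-r*dt) * [p*0.000000 + (1-p)*0.000000] = 0.000000
  V(3,1) = exp(-r*dt) * [p*0.000000 + (1-p)*0.000000] = 0.000000
  V(3,2) = exp(-r*dt) * [p*0.000000 + (1-p)*0.234088] = 0.122526
  V(3,3) = exp(-r*dt) * [p*0.234088 + (1-p)*0.442277] = 0.342444
  V(2,0) = exp(-r*dt) * [p*0.000000 + (1-p)*0.000000] = 0.000000
  V(2,1) = exp(-r*dt) * [p*0.000000 + (1-p)*0.122526] = 0.064132
  V(2,2) = exp(-r*dt) * [p*0.122526 + (1-p)*0.342444] = 0.237313
  V(1,0) = exp(-r*dt) * [p*0.000000 + (1-p)*0.064132] = 0.033568
  V(1,1) = exp(-r*dt) * [p*0.064132 + (1-p)*0.237313] = 0.154610
  V(0,0) = exp(-r*dt) * [p*0.033568 + (1-p)*0.154610] = 0.096835

Answer: Price = V(0,0) = 0.0968


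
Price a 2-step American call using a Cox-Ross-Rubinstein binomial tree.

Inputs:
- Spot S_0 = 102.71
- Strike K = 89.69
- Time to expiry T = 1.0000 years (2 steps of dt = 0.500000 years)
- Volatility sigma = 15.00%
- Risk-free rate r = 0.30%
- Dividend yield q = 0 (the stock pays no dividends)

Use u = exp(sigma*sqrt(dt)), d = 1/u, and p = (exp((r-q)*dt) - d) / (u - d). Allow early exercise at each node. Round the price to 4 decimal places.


dt = T/N = 0.500000
u = exp(sigma*sqrt(dt)) = 1.111895; d = 1/u = 0.899365
p = (exp((r-q)*dt) - d) / (u - d) = 0.480571
Discount per step: exp(-r*dt) = 0.998501
Stock lattice S(k, i) with i counting down-moves:
  k=0: S(0,0) = 102.7100
  k=1: S(1,0) = 114.2028; S(1,1) = 92.3738
  k=2: S(2,0) = 126.9815; S(2,1) = 102.7100; S(2,2) = 83.0778
Terminal payoffs V(N, i) = max(S_T - K, 0):
  V(2,0) = 37.291514; V(2,1) = 13.020000; V(2,2) = 0.000000
Backward induction: V(k, i) = exp(-r*dt) * [p * V(k+1, i) + (1-p) * V(k+1, i+1)]; then take max(V_cont, immediate exercise) for American.
  V(1,0) = exp(-r*dt) * [p*37.291514 + (1-p)*13.020000] = 24.647198; exercise = 24.512764; V(1,0) = max -> 24.647198
  V(1,1) = exp(-r*dt) * [p*13.020000 + (1-p)*0.000000] = 6.247662; exercise = 2.683807; V(1,1) = max -> 6.247662
  V(0,0) = exp(-r*dt) * [p*24.647198 + (1-p)*6.247662] = 15.067336; exercise = 13.020000; V(0,0) = max -> 15.067336

Answer: Price = V(0,0) = 15.0673


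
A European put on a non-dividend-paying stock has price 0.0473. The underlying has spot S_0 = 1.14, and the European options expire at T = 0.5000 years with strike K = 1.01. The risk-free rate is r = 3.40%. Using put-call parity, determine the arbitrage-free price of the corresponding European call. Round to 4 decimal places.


Put-call parity: C - P = S_0 * exp(-qT) - K * exp(-rT).
S_0 * exp(-qT) = 1.1400 * 1.00000000 = 1.14000000
K * exp(-rT) = 1.0100 * 0.98314368 = 0.99297512
C = P + S*exp(-qT) - K*exp(-rT)
C = 0.0473 + 1.14000000 - 0.99297512 = 0.1943

Answer: Call price = 0.1943


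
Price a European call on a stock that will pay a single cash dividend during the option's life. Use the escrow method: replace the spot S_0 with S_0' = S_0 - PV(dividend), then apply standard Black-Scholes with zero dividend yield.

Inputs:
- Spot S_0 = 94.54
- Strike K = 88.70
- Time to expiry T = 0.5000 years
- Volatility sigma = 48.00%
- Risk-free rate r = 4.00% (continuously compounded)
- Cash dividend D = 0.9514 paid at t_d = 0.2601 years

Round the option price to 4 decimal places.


PV(D) = D * exp(-r * t_d) = 0.9514 * 0.98964993 = 0.94155295
S_0' = S_0 - PV(D) = 94.5400 - 0.94155295 = 93.59844705
d1 = (ln(S_0'/K) + (r + sigma^2/2)*T) / (sigma*sqrt(T)) = 0.38700515
d2 = d1 - sigma*sqrt(T) = 0.04759389
exp(-rT) = 0.98019867
N(d1) = 0.65062380; N(d2) = 0.51898005
C = S_0' * N(d1) - K * exp(-rT) * N(d2) = 93.59844705 * 0.65062380 - 88.7000 * 0.98019867 * 0.51898005 = 15.7754

Answer: Price = 15.7754


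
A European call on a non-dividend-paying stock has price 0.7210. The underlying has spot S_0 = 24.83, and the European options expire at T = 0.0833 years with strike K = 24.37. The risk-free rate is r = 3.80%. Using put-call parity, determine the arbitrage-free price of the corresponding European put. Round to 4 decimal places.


Answer: Put price = 0.1840

Derivation:
Put-call parity: C - P = S_0 * exp(-qT) - K * exp(-rT).
S_0 * exp(-qT) = 24.8300 * 1.00000000 = 24.83000000
K * exp(-rT) = 24.3700 * 0.99683960 = 24.29298116
P = C - S*exp(-qT) + K*exp(-rT)
P = 0.7210 - 24.83000000 + 24.29298116 = 0.1840


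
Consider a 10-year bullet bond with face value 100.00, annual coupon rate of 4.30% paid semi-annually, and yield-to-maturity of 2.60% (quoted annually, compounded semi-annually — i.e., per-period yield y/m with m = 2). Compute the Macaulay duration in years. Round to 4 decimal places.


Coupon per period c = face * coupon_rate / m = 2.150000
Periods per year m = 2; per-period yield y/m = 0.013000
Number of cashflows N = 20
Cashflows (t years, CF_t, discount factor 1/(1+y/m)^(m*t), PV):
  t = 0.5000: CF_t = 2.150000, DF = 0.987167, PV = 2.122409
  t = 1.0000: CF_t = 2.150000, DF = 0.974498, PV = 2.095171
  t = 1.5000: CF_t = 2.150000, DF = 0.961992, PV = 2.068284
  t = 2.0000: CF_t = 2.150000, DF = 0.949647, PV = 2.041741
  t = 2.5000: CF_t = 2.150000, DF = 0.937460, PV = 2.015539
  t = 3.0000: CF_t = 2.150000, DF = 0.925429, PV = 1.989673
  t = 3.5000: CF_t = 2.150000, DF = 0.913553, PV = 1.964140
  t = 4.0000: CF_t = 2.150000, DF = 0.901829, PV = 1.938933
  t = 4.5000: CF_t = 2.150000, DF = 0.890256, PV = 1.914051
  t = 5.0000: CF_t = 2.150000, DF = 0.878831, PV = 1.889487
  t = 5.5000: CF_t = 2.150000, DF = 0.867553, PV = 1.865239
  t = 6.0000: CF_t = 2.150000, DF = 0.856420, PV = 1.841302
  t = 6.5000: CF_t = 2.150000, DF = 0.845429, PV = 1.817673
  t = 7.0000: CF_t = 2.150000, DF = 0.834580, PV = 1.794346
  t = 7.5000: CF_t = 2.150000, DF = 0.823869, PV = 1.771319
  t = 8.0000: CF_t = 2.150000, DF = 0.813296, PV = 1.748587
  t = 8.5000: CF_t = 2.150000, DF = 0.802859, PV = 1.726147
  t = 9.0000: CF_t = 2.150000, DF = 0.792556, PV = 1.703995
  t = 9.5000: CF_t = 2.150000, DF = 0.782385, PV = 1.682128
  t = 10.0000: CF_t = 102.150000, DF = 0.772345, PV = 78.894997
Price P = sum_t PV_t = 114.885163
Macaulay numerator sum_t t * PV_t:
  t * PV_t at t = 0.5000: 1.061204
  t * PV_t at t = 1.0000: 2.095171
  t * PV_t at t = 1.5000: 3.102426
  t * PV_t at t = 2.0000: 4.083482
  t * PV_t at t = 2.5000: 5.038848
  t * PV_t at t = 3.0000: 5.969020
  t * PV_t at t = 3.5000: 6.874488
  t * PV_t at t = 4.0000: 7.755734
  t * PV_t at t = 4.5000: 8.613228
  t * PV_t at t = 5.0000: 9.447437
  t * PV_t at t = 5.5000: 10.258816
  t * PV_t at t = 6.0000: 11.047814
  t * PV_t at t = 6.5000: 11.814872
  t * PV_t at t = 7.0000: 12.560423
  t * PV_t at t = 7.5000: 13.284892
  t * PV_t at t = 8.0000: 13.988699
  t * PV_t at t = 8.5000: 14.672253
  t * PV_t at t = 9.0000: 15.335959
  t * PV_t at t = 9.5000: 15.980214
  t * PV_t at t = 10.0000: 788.949970
Macaulay duration D = (sum_t t * PV_t) / P = 961.934953 / 114.885163 = 8.373013

Answer: Macaulay duration = 8.3730 years


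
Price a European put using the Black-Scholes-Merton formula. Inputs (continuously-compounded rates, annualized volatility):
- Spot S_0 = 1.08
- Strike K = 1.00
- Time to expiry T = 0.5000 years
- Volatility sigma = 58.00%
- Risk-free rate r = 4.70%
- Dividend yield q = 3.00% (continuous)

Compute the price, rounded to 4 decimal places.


d1 = (ln(S/K) + (r - q + 0.5*sigma^2) * T) / (sigma * sqrt(T)) = 0.41344056
d2 = d1 - sigma * sqrt(T) = 0.00331863
exp(-rT) = 0.97677397; exp(-qT) = 0.98511194
P = K * exp(-rT) * N(-d2) - S_0 * exp(-qT) * N(-d1)
N(-d1) = 0.33964193; N(-d2) = 0.49867606
P = 1.0000 * 0.97677397 * 0.49867606 - 1.0800 * 0.98511194 * 0.33964193 = 0.1257

Answer: Price = 0.1257


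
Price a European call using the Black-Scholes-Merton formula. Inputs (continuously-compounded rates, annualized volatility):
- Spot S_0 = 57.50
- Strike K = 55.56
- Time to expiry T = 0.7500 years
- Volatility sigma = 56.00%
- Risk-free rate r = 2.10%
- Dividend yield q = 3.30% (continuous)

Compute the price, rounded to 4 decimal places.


Answer: Price = 11.3286

Derivation:
d1 = (ln(S/K) + (r - q + 0.5*sigma^2) * T) / (sigma * sqrt(T)) = 0.29469902
d2 = d1 - sigma * sqrt(T) = -0.19027520
exp(-rT) = 0.98437338; exp(-qT) = 0.97555377
C = S_0 * exp(-qT) * N(d1) - K * exp(-rT) * N(d2)
N(d1) = 0.61588809; N(d2) = 0.42454674
C = 57.5000 * 0.97555377 * 0.61588809 - 55.5600 * 0.98437338 * 0.42454674 = 11.3286


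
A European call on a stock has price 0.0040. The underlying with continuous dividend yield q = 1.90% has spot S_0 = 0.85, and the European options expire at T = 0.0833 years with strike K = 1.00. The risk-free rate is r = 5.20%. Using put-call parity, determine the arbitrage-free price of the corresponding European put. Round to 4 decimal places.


Put-call parity: C - P = S_0 * exp(-qT) - K * exp(-rT).
S_0 * exp(-qT) = 0.8500 * 0.99841855 = 0.84865577
K * exp(-rT) = 1.0000 * 0.99567777 = 0.99567777
P = C - S*exp(-qT) + K*exp(-rT)
P = 0.0040 - 0.84865577 + 0.99567777 = 0.1510

Answer: Put price = 0.1510


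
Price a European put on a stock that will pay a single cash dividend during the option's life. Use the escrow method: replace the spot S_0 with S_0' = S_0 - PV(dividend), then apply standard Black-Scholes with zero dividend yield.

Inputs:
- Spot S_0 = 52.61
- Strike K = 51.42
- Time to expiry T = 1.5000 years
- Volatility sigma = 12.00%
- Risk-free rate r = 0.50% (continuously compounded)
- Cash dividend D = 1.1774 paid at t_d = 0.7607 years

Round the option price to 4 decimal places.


Answer: Price = 2.8050

Derivation:
PV(D) = D * exp(-r * t_d) = 1.1774 * 0.99620372 = 1.17293026
S_0' = S_0 - PV(D) = 52.6100 - 1.17293026 = 51.43706974
d1 = (ln(S_0'/K) + (r + sigma^2/2)*T) / (sigma*sqrt(T)) = 0.12677410
d2 = d1 - sigma*sqrt(T) = -0.02019528
exp(-rT) = 0.99252805
N(-d1) = 0.44955960; N(-d2) = 0.50805620
P = K * exp(-rT) * N(-d2) - S_0' * N(-d1) = 51.4200 * 0.99252805 * 0.50805620 - 51.43706974 * 0.44955960 = 2.8050


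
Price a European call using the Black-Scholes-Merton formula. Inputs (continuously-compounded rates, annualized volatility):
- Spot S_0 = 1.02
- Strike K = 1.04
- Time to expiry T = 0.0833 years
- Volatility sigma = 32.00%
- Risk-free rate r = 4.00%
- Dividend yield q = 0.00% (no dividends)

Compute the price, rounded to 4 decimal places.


Answer: Price = 0.0302

Derivation:
d1 = (ln(S/K) + (r - q + 0.5*sigma^2) * T) / (sigma * sqrt(T)) = -0.12799304
d2 = d1 - sigma * sqrt(T) = -0.22035061
exp(-rT) = 0.99667354; exp(-qT) = 1.00000000
C = S_0 * exp(-qT) * N(d1) - K * exp(-rT) * N(d2)
N(d1) = 0.44907724; N(d2) = 0.41279905
C = 1.0200 * 1.00000000 * 0.44907724 - 1.0400 * 0.99667354 * 0.41279905 = 0.0302


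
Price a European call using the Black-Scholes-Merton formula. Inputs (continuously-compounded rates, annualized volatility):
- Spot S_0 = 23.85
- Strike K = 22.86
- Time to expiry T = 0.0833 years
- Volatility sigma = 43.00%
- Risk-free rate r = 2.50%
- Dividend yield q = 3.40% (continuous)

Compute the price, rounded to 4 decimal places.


Answer: Price = 1.7020

Derivation:
d1 = (ln(S/K) + (r - q + 0.5*sigma^2) * T) / (sigma * sqrt(T)) = 0.39762099
d2 = d1 - sigma * sqrt(T) = 0.27351551
exp(-rT) = 0.99791967; exp(-qT) = 0.99717181
C = S_0 * exp(-qT) * N(d1) - K * exp(-rT) * N(d2)
N(d1) = 0.65454521; N(d2) = 0.60777152
C = 23.8500 * 0.99717181 * 0.65454521 - 22.8600 * 0.99791967 * 0.60777152 = 1.7020


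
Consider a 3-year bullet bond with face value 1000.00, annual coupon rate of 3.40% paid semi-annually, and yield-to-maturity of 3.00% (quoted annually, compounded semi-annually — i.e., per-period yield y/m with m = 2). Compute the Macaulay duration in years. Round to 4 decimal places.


Coupon per period c = face * coupon_rate / m = 17.000000
Periods per year m = 2; per-period yield y/m = 0.015000
Number of cashflows N = 6
Cashflows (t years, CF_t, discount factor 1/(1+y/m)^(m*t), PV):
  t = 0.5000: CF_t = 17.000000, DF = 0.985222, PV = 16.748768
  t = 1.0000: CF_t = 17.000000, DF = 0.970662, PV = 16.501250
  t = 1.5000: CF_t = 17.000000, DF = 0.956317, PV = 16.257389
  t = 2.0000: CF_t = 17.000000, DF = 0.942184, PV = 16.017132
  t = 2.5000: CF_t = 17.000000, DF = 0.928260, PV = 15.780426
  t = 3.0000: CF_t = 1017.000000, DF = 0.914542, PV = 930.089410
Price P = sum_t PV_t = 1011.394374
Macaulay numerator sum_t t * PV_t:
  t * PV_t at t = 0.5000: 8.374384
  t * PV_t at t = 1.0000: 16.501250
  t * PV_t at t = 1.5000: 24.386083
  t * PV_t at t = 2.0000: 32.034264
  t * PV_t at t = 2.5000: 39.451064
  t * PV_t at t = 3.0000: 2790.268229
Macaulay duration D = (sum_t t * PV_t) / P = 2911.015274 / 1011.394374 = 2.878220

Answer: Macaulay duration = 2.8782 years


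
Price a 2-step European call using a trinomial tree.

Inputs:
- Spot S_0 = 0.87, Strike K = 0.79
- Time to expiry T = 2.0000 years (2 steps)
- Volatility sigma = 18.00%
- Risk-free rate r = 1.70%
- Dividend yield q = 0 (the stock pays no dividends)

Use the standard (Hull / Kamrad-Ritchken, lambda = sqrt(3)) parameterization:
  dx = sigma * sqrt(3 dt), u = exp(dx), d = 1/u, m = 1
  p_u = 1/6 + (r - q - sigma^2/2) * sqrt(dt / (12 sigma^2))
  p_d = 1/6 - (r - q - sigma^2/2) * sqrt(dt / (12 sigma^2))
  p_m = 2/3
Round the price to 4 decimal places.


Answer: Price = V(0,0) = 0.1476

Derivation:
dt = T/N = 1.000000; dx = sigma*sqrt(3*dt) = 0.311769
u = exp(dx) = 1.365839; d = 1/u = 0.732151
p_u = 0.167950, p_m = 0.666667, p_d = 0.165384
Discount per step: exp(-r*dt) = 0.983144
Stock lattice S(k, j) with j the centered position index:
  k=0: S(0,+0) = 0.8700
  k=1: S(1,-1) = 0.6370; S(1,+0) = 0.8700; S(1,+1) = 1.1883
  k=2: S(2,-2) = 0.4664; S(2,-1) = 0.6370; S(2,+0) = 0.8700; S(2,+1) = 1.1883; S(2,+2) = 1.6230
Terminal payoffs V(N, j) = max(S_T - K, 0):
  V(2,-2) = 0.000000; V(2,-1) = 0.000000; V(2,+0) = 0.080000; V(2,+1) = 0.398280; V(2,+2) = 0.833000
Backward induction: V(k, j) = exp(-r*dt) * [p_u * V(k+1, j+1) + p_m * V(k+1, j) + p_d * V(k+1, j-1)]
  V(1,-1) = exp(-r*dt) * [p_u*0.080000 + p_m*0.000000 + p_d*0.000000] = 0.013209
  V(1,+0) = exp(-r*dt) * [p_u*0.398280 + p_m*0.080000 + p_d*0.000000] = 0.118198
  V(1,+1) = exp(-r*dt) * [p_u*0.833000 + p_m*0.398280 + p_d*0.080000] = 0.411596
  V(0,+0) = exp(-r*dt) * [p_u*0.411596 + p_m*0.118198 + p_d*0.013209] = 0.147580


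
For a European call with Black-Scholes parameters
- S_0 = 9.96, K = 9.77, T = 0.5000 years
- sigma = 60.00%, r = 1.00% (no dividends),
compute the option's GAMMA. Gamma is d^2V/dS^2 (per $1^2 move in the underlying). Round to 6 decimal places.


d1 = 0.2693148300; d2 = -0.1549492387
phi(d1) = 0.3847337386; exp(-qT) = 1.0000000000; exp(-rT) = 0.9950124792
Gamma = exp(-qT) * phi(d1) / (S * sigma * sqrt(T)) = 1.0000000000 * 0.3847337386 / (9.9600 * 0.6000 * 0.7071067812) = 0.091047

Answer: Gamma = 0.091047


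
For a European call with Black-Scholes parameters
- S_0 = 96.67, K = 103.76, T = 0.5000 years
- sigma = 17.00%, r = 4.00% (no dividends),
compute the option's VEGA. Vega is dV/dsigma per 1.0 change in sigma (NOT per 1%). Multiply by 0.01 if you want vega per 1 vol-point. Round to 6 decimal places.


d1 = -0.3623084002; d2 = -0.4825165530
phi(d1) = 0.3735990103; exp(-qT) = 1.0000000000; exp(-rT) = 0.9801986733
Vega = S * exp(-qT) * phi(d1) * sqrt(T) = 96.6700 * 1.0000000000 * 0.3735990103 * 0.7071067812 = 25.537739

Answer: Vega = 25.537739


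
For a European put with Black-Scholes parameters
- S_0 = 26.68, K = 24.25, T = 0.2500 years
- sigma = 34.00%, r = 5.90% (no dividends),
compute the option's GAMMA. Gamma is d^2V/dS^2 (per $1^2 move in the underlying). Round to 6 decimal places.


d1 = 0.7335153157; d2 = 0.5635153157
phi(d1) = 0.3048422369; exp(-qT) = 1.0000000000; exp(-rT) = 0.9853582484
Gamma = exp(-qT) * phi(d1) / (S * sigma * sqrt(T)) = 1.0000000000 * 0.3048422369 / (26.6800 * 0.3400 * 0.5000000000) = 0.067211

Answer: Gamma = 0.067211


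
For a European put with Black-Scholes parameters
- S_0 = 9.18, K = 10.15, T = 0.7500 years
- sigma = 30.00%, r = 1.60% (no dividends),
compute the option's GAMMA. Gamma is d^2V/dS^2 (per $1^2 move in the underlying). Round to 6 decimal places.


d1 = -0.2105269300; d2 = -0.4703345511
phi(d1) = 0.3901986435; exp(-qT) = 1.0000000000; exp(-rT) = 0.9880717129
Gamma = exp(-qT) * phi(d1) / (S * sigma * sqrt(T)) = 1.0000000000 * 0.3901986435 / (9.1800 * 0.3000 * 0.8660254038) = 0.163603

Answer: Gamma = 0.163603


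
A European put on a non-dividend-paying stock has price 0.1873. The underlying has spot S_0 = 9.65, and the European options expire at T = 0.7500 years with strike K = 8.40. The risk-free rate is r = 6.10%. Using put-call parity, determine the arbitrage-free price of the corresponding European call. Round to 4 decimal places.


Answer: Call price = 1.8129

Derivation:
Put-call parity: C - P = S_0 * exp(-qT) - K * exp(-rT).
S_0 * exp(-qT) = 9.6500 * 1.00000000 = 9.65000000
K * exp(-rT) = 8.4000 * 0.95528075 = 8.02435832
C = P + S*exp(-qT) - K*exp(-rT)
C = 0.1873 + 9.65000000 - 8.02435832 = 1.8129


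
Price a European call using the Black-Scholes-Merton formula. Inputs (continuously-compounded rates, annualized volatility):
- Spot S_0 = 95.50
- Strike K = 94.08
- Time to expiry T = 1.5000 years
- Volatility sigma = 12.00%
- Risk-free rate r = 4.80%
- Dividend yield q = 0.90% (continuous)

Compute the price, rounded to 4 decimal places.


Answer: Price = 9.3117

Derivation:
d1 = (ln(S/K) + (r - q + 0.5*sigma^2) * T) / (sigma * sqrt(T)) = 0.57345796
d2 = d1 - sigma * sqrt(T) = 0.42648857
exp(-rT) = 0.93053090; exp(-qT) = 0.98659072
C = S_0 * exp(-qT) * N(d1) - K * exp(-rT) * N(d2)
N(d1) = 0.71683267; N(d2) = 0.66512406
C = 95.5000 * 0.98659072 * 0.71683267 - 94.0800 * 0.93053090 * 0.66512406 = 9.3117


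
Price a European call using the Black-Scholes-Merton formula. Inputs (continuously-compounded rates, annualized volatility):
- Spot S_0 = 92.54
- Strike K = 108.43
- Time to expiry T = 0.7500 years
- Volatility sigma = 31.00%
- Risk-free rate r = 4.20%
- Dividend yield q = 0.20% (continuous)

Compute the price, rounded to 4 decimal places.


d1 = (ln(S/K) + (r - q + 0.5*sigma^2) * T) / (sigma * sqrt(T)) = -0.34427330
d2 = d1 - sigma * sqrt(T) = -0.61274117
exp(-rT) = 0.96899096; exp(-qT) = 0.99850112
C = S_0 * exp(-qT) * N(d1) - K * exp(-rT) * N(d2)
N(d1) = 0.36532038; N(d2) = 0.27002375
C = 92.5400 * 0.99850112 * 0.36532038 - 108.4300 * 0.96899096 * 0.27002375 = 5.3853

Answer: Price = 5.3853


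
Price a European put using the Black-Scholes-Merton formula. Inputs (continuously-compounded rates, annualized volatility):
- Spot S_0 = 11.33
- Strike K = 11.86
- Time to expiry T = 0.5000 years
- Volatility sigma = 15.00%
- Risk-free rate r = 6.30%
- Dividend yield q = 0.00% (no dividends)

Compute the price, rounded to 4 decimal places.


d1 = (ln(S/K) + (r - q + 0.5*sigma^2) * T) / (sigma * sqrt(T)) = -0.08100916
d2 = d1 - sigma * sqrt(T) = -0.18707517
exp(-rT) = 0.96899096; exp(-qT) = 1.00000000
P = K * exp(-rT) * N(-d2) - S_0 * exp(-qT) * N(-d1)
N(-d1) = 0.53228266; N(-d2) = 0.57419915
P = 11.8600 * 0.96899096 * 0.57419915 - 11.3300 * 1.00000000 * 0.53228266 = 0.5681

Answer: Price = 0.5681


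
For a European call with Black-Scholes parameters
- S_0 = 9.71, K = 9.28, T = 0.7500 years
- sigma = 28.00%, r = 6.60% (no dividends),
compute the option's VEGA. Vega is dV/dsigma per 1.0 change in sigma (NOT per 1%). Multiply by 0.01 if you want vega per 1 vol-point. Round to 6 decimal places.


d1 = 0.5121704570; d2 = 0.2696833439
phi(d1) = 0.3499035193; exp(-qT) = 1.0000000000; exp(-rT) = 0.9517051581
Vega = S * exp(-qT) * phi(d1) * sqrt(T) = 9.7100 * 1.0000000000 * 0.3499035193 * 0.8660254038 = 2.942376

Answer: Vega = 2.942376


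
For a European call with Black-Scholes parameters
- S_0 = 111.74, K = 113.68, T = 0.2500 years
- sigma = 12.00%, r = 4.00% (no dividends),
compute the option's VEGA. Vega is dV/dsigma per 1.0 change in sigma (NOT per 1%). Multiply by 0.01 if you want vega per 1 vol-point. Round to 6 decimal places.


Answer: Vega = 22.198393

Derivation:
d1 = -0.0902123293; d2 = -0.1502123293
phi(d1) = 0.3973222299; exp(-qT) = 1.0000000000; exp(-rT) = 0.9900498337
Vega = S * exp(-qT) * phi(d1) * sqrt(T) = 111.7400 * 1.0000000000 * 0.3973222299 * 0.5000000000 = 22.198393


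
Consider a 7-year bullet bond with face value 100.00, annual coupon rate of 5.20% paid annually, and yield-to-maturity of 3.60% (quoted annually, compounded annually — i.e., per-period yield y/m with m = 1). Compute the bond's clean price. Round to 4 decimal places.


Coupon per period c = face * coupon_rate / m = 5.200000
Periods per year m = 1; per-period yield y/m = 0.036000
Number of cashflows N = 7
Cashflows (t years, CF_t, discount factor 1/(1+y/m)^(m*t), PV):
  t = 1.0000: CF_t = 5.200000, DF = 0.965251, PV = 5.019305
  t = 2.0000: CF_t = 5.200000, DF = 0.931709, PV = 4.844889
  t = 3.0000: CF_t = 5.200000, DF = 0.899333, PV = 4.676534
  t = 4.0000: CF_t = 5.200000, DF = 0.868082, PV = 4.514029
  t = 5.0000: CF_t = 5.200000, DF = 0.837917, PV = 4.357171
  t = 6.0000: CF_t = 5.200000, DF = 0.808801, PV = 4.205763
  t = 7.0000: CF_t = 105.200000, DF = 0.780696, PV = 82.129173
Price P = sum_t PV_t = 109.746864

Answer: Price = 109.7469


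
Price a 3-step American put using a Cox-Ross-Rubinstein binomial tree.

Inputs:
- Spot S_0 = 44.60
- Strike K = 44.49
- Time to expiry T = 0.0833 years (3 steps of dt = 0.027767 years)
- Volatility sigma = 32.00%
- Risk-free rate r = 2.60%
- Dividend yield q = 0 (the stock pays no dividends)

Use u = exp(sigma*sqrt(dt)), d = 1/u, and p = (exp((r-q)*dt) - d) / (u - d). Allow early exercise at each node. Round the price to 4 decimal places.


Answer: Price = V(0,0) = 1.6852

Derivation:
dt = T/N = 0.027767
u = exp(sigma*sqrt(dt)) = 1.054770; d = 1/u = 0.948074
p = (exp((r-q)*dt) - d) / (u - d) = 0.493441
Discount per step: exp(-r*dt) = 0.999278
Stock lattice S(k, i) with i counting down-moves:
  k=0: S(0,0) = 44.6000
  k=1: S(1,0) = 47.0427; S(1,1) = 42.2841
  k=2: S(2,0) = 49.6193; S(2,1) = 44.6000; S(2,2) = 40.0885
  k=3: S(3,0) = 52.3369; S(3,1) = 47.0427; S(3,2) = 42.2841; S(3,3) = 38.0068
Terminal payoffs V(N, i) = max(K - S_T, 0):
  V(3,0) = 0.000000; V(3,1) = 0.000000; V(3,2) = 2.205897; V(3,3) = 6.483171
Backward induction: V(k, i) = exp(-r*dt) * [p * V(k+1, i) + (1-p) * V(k+1, i+1)]; then take max(V_cont, immediate exercise) for American.
  V(2,0) = exp(-r*dt) * [p*0.000000 + (1-p)*0.000000] = 0.000000; exercise = 0.000000; V(2,0) = max -> 0.000000
  V(2,1) = exp(-r*dt) * [p*0.000000 + (1-p)*2.205897] = 1.116610; exercise = 0.000000; V(2,1) = max -> 1.116610
  V(2,2) = exp(-r*dt) * [p*2.205897 + (1-p)*6.483171] = 4.369432; exercise = 4.401539; V(2,2) = max -> 4.401539
  V(1,0) = exp(-r*dt) * [p*0.000000 + (1-p)*1.116610] = 0.565221; exercise = 0.000000; V(1,0) = max -> 0.565221
  V(1,1) = exp(-r*dt) * [p*1.116610 + (1-p)*4.401539] = 2.778613; exercise = 2.205897; V(1,1) = max -> 2.778613
  V(0,0) = exp(-r*dt) * [p*0.565221 + (1-p)*2.778613] = 1.685217; exercise = 0.000000; V(0,0) = max -> 1.685217


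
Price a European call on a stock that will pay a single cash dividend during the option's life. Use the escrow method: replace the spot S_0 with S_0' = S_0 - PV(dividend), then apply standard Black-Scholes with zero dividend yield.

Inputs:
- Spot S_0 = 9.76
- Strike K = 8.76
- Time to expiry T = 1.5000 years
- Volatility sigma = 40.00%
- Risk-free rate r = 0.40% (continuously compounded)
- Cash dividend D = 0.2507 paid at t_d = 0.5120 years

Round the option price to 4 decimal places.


Answer: Price = 2.1915

Derivation:
PV(D) = D * exp(-r * t_d) = 0.2507 * 0.99795410 = 0.25018709
S_0' = S_0 - PV(D) = 9.7600 - 0.25018709 = 9.50981291
d1 = (ln(S_0'/K) + (r + sigma^2/2)*T) / (sigma*sqrt(T)) = 0.42484011
d2 = d1 - sigma*sqrt(T) = -0.06505784
exp(-rT) = 0.99401796
N(d1) = 0.66452338; N(d2) = 0.47406397
C = S_0' * N(d1) - K * exp(-rT) * N(d2) = 9.50981291 * 0.66452338 - 8.7600 * 0.99401796 * 0.47406397 = 2.1915


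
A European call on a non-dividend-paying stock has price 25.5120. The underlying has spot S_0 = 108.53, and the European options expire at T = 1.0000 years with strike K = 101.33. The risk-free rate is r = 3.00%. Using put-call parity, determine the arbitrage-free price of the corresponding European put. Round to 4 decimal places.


Put-call parity: C - P = S_0 * exp(-qT) - K * exp(-rT).
S_0 * exp(-qT) = 108.5300 * 1.00000000 = 108.53000000
K * exp(-rT) = 101.3300 * 0.97044553 = 98.33524591
P = C - S*exp(-qT) + K*exp(-rT)
P = 25.5120 - 108.53000000 + 98.33524591 = 15.3172

Answer: Put price = 15.3172


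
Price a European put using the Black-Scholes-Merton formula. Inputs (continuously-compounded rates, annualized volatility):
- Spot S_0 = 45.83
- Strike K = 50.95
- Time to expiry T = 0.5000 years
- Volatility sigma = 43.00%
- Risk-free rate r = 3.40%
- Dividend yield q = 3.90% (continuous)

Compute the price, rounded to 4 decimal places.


d1 = (ln(S/K) + (r - q + 0.5*sigma^2) * T) / (sigma * sqrt(T)) = -0.20450469
d2 = d1 - sigma * sqrt(T) = -0.50856061
exp(-rT) = 0.98314368; exp(-qT) = 0.98068890
P = K * exp(-rT) * N(-d2) - S_0 * exp(-qT) * N(-d1)
N(-d1) = 0.58102044; N(-d2) = 0.69446988
P = 50.9500 * 0.98314368 * 0.69446988 - 45.8300 * 0.98068890 * 0.58102044 = 8.6729

Answer: Price = 8.6729


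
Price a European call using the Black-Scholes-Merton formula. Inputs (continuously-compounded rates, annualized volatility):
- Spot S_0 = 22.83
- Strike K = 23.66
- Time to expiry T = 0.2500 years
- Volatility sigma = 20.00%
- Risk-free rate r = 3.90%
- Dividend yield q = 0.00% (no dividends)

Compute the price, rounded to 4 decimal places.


d1 = (ln(S/K) + (r - q + 0.5*sigma^2) * T) / (sigma * sqrt(T)) = -0.20960398
d2 = d1 - sigma * sqrt(T) = -0.30960398
exp(-rT) = 0.99029738; exp(-qT) = 1.00000000
C = S_0 * exp(-qT) * N(d1) - K * exp(-rT) * N(d2)
N(d1) = 0.41698839; N(d2) = 0.37843106
C = 22.8300 * 1.00000000 * 0.41698839 - 23.6600 * 0.99029738 * 0.37843106 = 0.6530

Answer: Price = 0.6530


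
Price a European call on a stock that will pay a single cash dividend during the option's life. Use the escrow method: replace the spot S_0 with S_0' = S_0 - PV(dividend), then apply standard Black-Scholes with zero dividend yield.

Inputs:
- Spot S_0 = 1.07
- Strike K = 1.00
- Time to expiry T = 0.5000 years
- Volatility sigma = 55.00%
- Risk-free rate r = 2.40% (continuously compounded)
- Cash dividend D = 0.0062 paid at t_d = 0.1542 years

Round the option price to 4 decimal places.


PV(D) = D * exp(-r * t_d) = 0.0062 * 0.99630604 = 0.00617710
S_0' = S_0 - PV(D) = 1.0700 - 0.00617710 = 1.06382290
d1 = (ln(S_0'/K) + (r + sigma^2/2)*T) / (sigma*sqrt(T)) = 0.38439336
d2 = d1 - sigma*sqrt(T) = -0.00451537
exp(-rT) = 0.98807171
N(d1) = 0.64965654; N(d2) = 0.49819863
C = S_0' * N(d1) - K * exp(-rT) * N(d2) = 1.06382290 * 0.64965654 - 1.0000 * 0.98807171 * 0.49819863 = 0.1989

Answer: Price = 0.1989


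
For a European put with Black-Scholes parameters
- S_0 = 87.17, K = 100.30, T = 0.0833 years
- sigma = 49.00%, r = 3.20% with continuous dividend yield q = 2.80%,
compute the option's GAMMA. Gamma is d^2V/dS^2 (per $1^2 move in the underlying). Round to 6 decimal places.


Answer: Gamma = 0.021164

Derivation:
d1 = -0.9190339150; d2 = -1.0604564380
phi(d1) = 0.2615185132; exp(-qT) = 0.9976703179; exp(-rT) = 0.9973379496
Gamma = exp(-qT) * phi(d1) / (S * sigma * sqrt(T)) = 0.9976703179 * 0.2615185132 / (87.1700 * 0.4900 * 0.2886173938) = 0.021164


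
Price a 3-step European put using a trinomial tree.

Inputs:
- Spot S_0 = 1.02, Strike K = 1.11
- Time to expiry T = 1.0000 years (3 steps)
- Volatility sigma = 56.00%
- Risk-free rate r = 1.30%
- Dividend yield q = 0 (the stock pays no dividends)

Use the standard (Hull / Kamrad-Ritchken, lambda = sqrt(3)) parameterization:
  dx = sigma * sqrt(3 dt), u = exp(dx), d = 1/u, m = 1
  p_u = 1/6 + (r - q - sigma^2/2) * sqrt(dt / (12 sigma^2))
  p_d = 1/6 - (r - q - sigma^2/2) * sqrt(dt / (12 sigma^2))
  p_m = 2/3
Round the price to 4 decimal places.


dt = T/N = 0.333333; dx = sigma*sqrt(3*dt) = 0.560000
u = exp(dx) = 1.750673; d = 1/u = 0.571209
p_u = 0.123869, p_m = 0.666667, p_d = 0.209464
Discount per step: exp(-r*dt) = 0.995676
Stock lattice S(k, j) with j the centered position index:
  k=0: S(0,+0) = 1.0200
  k=1: S(1,-1) = 0.5826; S(1,+0) = 1.0200; S(1,+1) = 1.7857
  k=2: S(2,-2) = 0.3328; S(2,-1) = 0.5826; S(2,+0) = 1.0200; S(2,+1) = 1.7857; S(2,+2) = 3.1262
  k=3: S(3,-3) = 0.1901; S(3,-2) = 0.3328; S(3,-1) = 0.5826; S(3,+0) = 1.0200; S(3,+1) = 1.7857; S(3,+2) = 3.1262; S(3,+3) = 5.4729
Terminal payoffs V(N, j) = max(K - S_T, 0):
  V(3,-3) = 0.919899; V(3,-2) = 0.777195; V(3,-1) = 0.527367; V(3,+0) = 0.090000; V(3,+1) = 0.000000; V(3,+2) = 0.000000; V(3,+3) = 0.000000
Backward induction: V(k, j) = exp(-r*dt) * [p_u * V(k+1, j+1) + p_m * V(k+1, j) + p_d * V(k+1, j-1)]
  V(2,-2) = exp(-r*dt) * [p_u*0.527367 + p_m*0.777195 + p_d*0.919899] = 0.772784
  V(2,-1) = exp(-r*dt) * [p_u*0.090000 + p_m*0.527367 + p_d*0.777195] = 0.523248
  V(2,+0) = exp(-r*dt) * [p_u*0.000000 + p_m*0.090000 + p_d*0.527367] = 0.169727
  V(2,+1) = exp(-r*dt) * [p_u*0.000000 + p_m*0.000000 + p_d*0.090000] = 0.018770
  V(2,+2) = exp(-r*dt) * [p_u*0.000000 + p_m*0.000000 + p_d*0.000000] = 0.000000
  V(1,-1) = exp(-r*dt) * [p_u*0.169727 + p_m*0.523248 + p_d*0.772784] = 0.529428
  V(1,+0) = exp(-r*dt) * [p_u*0.018770 + p_m*0.169727 + p_d*0.523248] = 0.224105
  V(1,+1) = exp(-r*dt) * [p_u*0.000000 + p_m*0.018770 + p_d*0.169727] = 0.047858
  V(0,+0) = exp(-r*dt) * [p_u*0.047858 + p_m*0.224105 + p_d*0.529428] = 0.265077

Answer: Price = V(0,0) = 0.2651


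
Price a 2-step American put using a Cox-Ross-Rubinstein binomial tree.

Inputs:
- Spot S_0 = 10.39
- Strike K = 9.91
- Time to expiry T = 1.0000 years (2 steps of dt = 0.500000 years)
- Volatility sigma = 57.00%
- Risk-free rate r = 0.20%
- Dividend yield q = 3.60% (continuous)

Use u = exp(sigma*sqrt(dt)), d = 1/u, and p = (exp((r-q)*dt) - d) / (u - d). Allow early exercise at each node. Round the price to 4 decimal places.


Answer: Price = V(0,0) = 2.0202

Derivation:
dt = T/N = 0.500000
u = exp(sigma*sqrt(dt)) = 1.496383; d = 1/u = 0.668278
p = (exp((r-q)*dt) - d) / (u - d) = 0.380224
Discount per step: exp(-r*dt) = 0.999000
Stock lattice S(k, i) with i counting down-moves:
  k=0: S(0,0) = 10.3900
  k=1: S(1,0) = 15.5474; S(1,1) = 6.9434
  k=2: S(2,0) = 23.2649; S(2,1) = 10.3900; S(2,2) = 4.6401
Terminal payoffs V(N, i) = max(K - S_T, 0):
  V(2,0) = 0.000000; V(2,1) = 0.000000; V(2,2) = 5.269871
Backward induction: V(k, i) = exp(-r*dt) * [p * V(k+1, i) + (1-p) * V(k+1, i+1)]; then take max(V_cont, immediate exercise) for American.
  V(1,0) = exp(-r*dt) * [p*0.000000 + (1-p)*0.000000] = 0.000000; exercise = 0.000000; V(1,0) = max -> 0.000000
  V(1,1) = exp(-r*dt) * [p*0.000000 + (1-p)*5.269871] = 3.262874; exercise = 2.966590; V(1,1) = max -> 3.262874
  V(0,0) = exp(-r*dt) * [p*0.000000 + (1-p)*3.262874] = 2.020229; exercise = 0.000000; V(0,0) = max -> 2.020229


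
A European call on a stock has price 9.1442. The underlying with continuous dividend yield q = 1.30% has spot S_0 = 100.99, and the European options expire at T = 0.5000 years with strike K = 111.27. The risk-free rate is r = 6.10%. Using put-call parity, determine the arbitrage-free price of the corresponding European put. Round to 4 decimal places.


Put-call parity: C - P = S_0 * exp(-qT) - K * exp(-rT).
S_0 * exp(-qT) = 100.9900 * 0.99352108 = 100.33569380
K * exp(-rT) = 111.2700 * 0.96996043 = 107.92749728
P = C - S*exp(-qT) + K*exp(-rT)
P = 9.1442 - 100.33569380 + 107.92749728 = 16.7360

Answer: Put price = 16.7360


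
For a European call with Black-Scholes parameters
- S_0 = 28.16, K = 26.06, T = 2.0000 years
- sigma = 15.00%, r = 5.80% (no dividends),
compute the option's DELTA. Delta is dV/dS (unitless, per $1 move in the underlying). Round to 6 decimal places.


Answer: Delta = 0.845718

Derivation:
d1 = 1.0182382885; d2 = 0.8061062541
phi(d1) = 0.2375580797; exp(-qT) = 1.0000000000; exp(-rT) = 0.8904752233
N(d1) = 0.8457176362
Delta = exp(-qT) * N(d1) = 1.0000000000 * 0.8457176362 = 0.845718


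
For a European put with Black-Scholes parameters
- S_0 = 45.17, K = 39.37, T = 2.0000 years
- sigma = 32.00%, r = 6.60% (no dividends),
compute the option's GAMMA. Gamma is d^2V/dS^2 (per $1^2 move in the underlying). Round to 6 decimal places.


Answer: Gamma = 0.013925

Derivation:
d1 = 0.8216338717; d2 = 0.3690855318
phi(d1) = 0.2846543497; exp(-qT) = 1.0000000000; exp(-rT) = 0.8763409951
Gamma = exp(-qT) * phi(d1) / (S * sigma * sqrt(T)) = 1.0000000000 * 0.2846543497 / (45.1700 * 0.3200 * 1.4142135624) = 0.013925


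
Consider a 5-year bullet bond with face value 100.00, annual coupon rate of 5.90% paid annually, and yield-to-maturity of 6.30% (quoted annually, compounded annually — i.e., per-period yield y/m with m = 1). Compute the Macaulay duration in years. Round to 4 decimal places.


Answer: Macaulay duration = 4.4680 years

Derivation:
Coupon per period c = face * coupon_rate / m = 5.900000
Periods per year m = 1; per-period yield y/m = 0.063000
Number of cashflows N = 5
Cashflows (t years, CF_t, discount factor 1/(1+y/m)^(m*t), PV):
  t = 1.0000: CF_t = 5.900000, DF = 0.940734, PV = 5.550329
  t = 2.0000: CF_t = 5.900000, DF = 0.884980, PV = 5.221382
  t = 3.0000: CF_t = 5.900000, DF = 0.832531, PV = 4.911931
  t = 4.0000: CF_t = 5.900000, DF = 0.783190, PV = 4.620819
  t = 5.0000: CF_t = 105.900000, DF = 0.736773, PV = 78.024256
Price P = sum_t PV_t = 98.328717
Macaulay numerator sum_t t * PV_t:
  t * PV_t at t = 1.0000: 5.550329
  t * PV_t at t = 2.0000: 10.442764
  t * PV_t at t = 3.0000: 14.735792
  t * PV_t at t = 4.0000: 18.483276
  t * PV_t at t = 5.0000: 390.121281
Macaulay duration D = (sum_t t * PV_t) / P = 439.333442 / 98.328717 = 4.468007


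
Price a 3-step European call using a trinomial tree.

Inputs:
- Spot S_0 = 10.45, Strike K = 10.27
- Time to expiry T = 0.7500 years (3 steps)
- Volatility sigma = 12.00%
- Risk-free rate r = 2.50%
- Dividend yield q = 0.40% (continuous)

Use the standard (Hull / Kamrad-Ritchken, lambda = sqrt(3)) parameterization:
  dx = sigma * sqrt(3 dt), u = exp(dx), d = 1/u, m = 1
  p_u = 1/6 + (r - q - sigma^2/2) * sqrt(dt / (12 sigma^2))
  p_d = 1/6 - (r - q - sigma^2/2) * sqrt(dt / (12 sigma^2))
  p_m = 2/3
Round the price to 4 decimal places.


Answer: Price = V(0,0) = 0.6043

Derivation:
dt = T/N = 0.250000; dx = sigma*sqrt(3*dt) = 0.103923
u = exp(dx) = 1.109515; d = 1/u = 0.901295
p_u = 0.183265, p_m = 0.666667, p_d = 0.150068
Discount per step: exp(-r*dt) = 0.993769
Stock lattice S(k, j) with j the centered position index:
  k=0: S(0,+0) = 10.4500
  k=1: S(1,-1) = 9.4185; S(1,+0) = 10.4500; S(1,+1) = 11.5944
  k=2: S(2,-2) = 8.4889; S(2,-1) = 9.4185; S(2,+0) = 10.4500; S(2,+1) = 11.5944; S(2,+2) = 12.8642
  k=3: S(3,-3) = 7.6510; S(3,-2) = 8.4889; S(3,-1) = 9.4185; S(3,+0) = 10.4500; S(3,+1) = 11.5944; S(3,+2) = 12.8642; S(3,+3) = 14.2730
Terminal payoffs V(N, j) = max(S_T - K, 0):
  V(3,-3) = 0.000000; V(3,-2) = 0.000000; V(3,-1) = 0.000000; V(3,+0) = 0.180000; V(3,+1) = 1.324433; V(3,+2) = 2.594198; V(3,+3) = 4.003021
Backward induction: V(k, j) = exp(-r*dt) * [p_u * V(k+1, j+1) + p_m * V(k+1, j) + p_d * V(k+1, j-1)]
  V(2,-2) = exp(-r*dt) * [p_u*0.000000 + p_m*0.000000 + p_d*0.000000] = 0.000000
  V(2,-1) = exp(-r*dt) * [p_u*0.180000 + p_m*0.000000 + p_d*0.000000] = 0.032782
  V(2,+0) = exp(-r*dt) * [p_u*1.324433 + p_m*0.180000 + p_d*0.000000] = 0.360463
  V(2,+1) = exp(-r*dt) * [p_u*2.594198 + p_m*1.324433 + p_d*0.180000] = 1.376762
  V(2,+2) = exp(-r*dt) * [p_u*4.003021 + p_m*2.594198 + p_d*1.324433] = 2.645251
  V(1,-1) = exp(-r*dt) * [p_u*0.360463 + p_m*0.032782 + p_d*0.000000] = 0.087367
  V(1,+0) = exp(-r*dt) * [p_u*1.376762 + p_m*0.360463 + p_d*0.032782] = 0.494441
  V(1,+1) = exp(-r*dt) * [p_u*2.645251 + p_m*1.376762 + p_d*0.360463] = 1.447643
  V(0,+0) = exp(-r*dt) * [p_u*1.447643 + p_m*0.494441 + p_d*0.087367] = 0.604253
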